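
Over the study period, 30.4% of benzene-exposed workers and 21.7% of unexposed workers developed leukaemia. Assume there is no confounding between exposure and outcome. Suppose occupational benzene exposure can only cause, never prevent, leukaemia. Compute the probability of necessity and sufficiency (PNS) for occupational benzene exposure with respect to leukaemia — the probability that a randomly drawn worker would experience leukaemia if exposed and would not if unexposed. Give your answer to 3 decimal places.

PNS ≈ 0.087

p₁ = 0.304, p₀ = 0.217.
Under exogeneity and monotonicity, PNS = p₁ − p₀.
PNS = 0.304 − 0.217 = 0.087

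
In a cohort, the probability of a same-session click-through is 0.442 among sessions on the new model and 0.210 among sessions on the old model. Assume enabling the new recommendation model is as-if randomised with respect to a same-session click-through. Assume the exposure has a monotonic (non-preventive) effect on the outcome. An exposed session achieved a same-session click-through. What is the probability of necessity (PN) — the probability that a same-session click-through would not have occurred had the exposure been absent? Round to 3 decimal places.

PN ≈ 0.525

Let p₁ = 0.442, p₀ = 0.21.
Under exogeneity and monotonicity, PN = (p₁ − p₀) / p₁.
PN = (0.442 − 0.21) / 0.442 = 0.232 / 0.442 ≈ 0.5249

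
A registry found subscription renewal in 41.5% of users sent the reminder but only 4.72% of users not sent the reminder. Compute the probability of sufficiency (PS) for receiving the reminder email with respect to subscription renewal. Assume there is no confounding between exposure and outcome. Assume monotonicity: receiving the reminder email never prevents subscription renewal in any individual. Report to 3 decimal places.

PS ≈ 0.386

p₁ = 0.415, p₀ = 0.0472.
Under exogeneity and monotonicity, PS = (p₁ − p₀) / (1 − p₀).
PS = (0.415 − 0.0472) / (1 − 0.0472) = 0.3678 / 0.9528 ≈ 0.3860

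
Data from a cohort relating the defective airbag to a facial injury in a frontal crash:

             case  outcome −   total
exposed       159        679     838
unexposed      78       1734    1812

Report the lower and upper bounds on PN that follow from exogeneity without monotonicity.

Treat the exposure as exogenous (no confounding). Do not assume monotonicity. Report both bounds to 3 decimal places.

p₁ = P(outcome | exposed) = 159/838 = 0.18974
p₀ = P(outcome | unexposed) = 78/1812 = 0.043046
Under exogeneity alone the bounds on PN are max{0,(p₁−p₀)/p₁} ≤ PN ≤ min{1,(1−p₀)/p₁}.
  lower = (p₁ − p₀)/p₁ = 0.14669 / 0.18974 ≈ 0.7731
  upper = min{1, (1 − p₀)/p₁} = 0.95695 / 0.18974 ≈ 5.0436 → capped at 1

0.773 ≤ PN ≤ 1.000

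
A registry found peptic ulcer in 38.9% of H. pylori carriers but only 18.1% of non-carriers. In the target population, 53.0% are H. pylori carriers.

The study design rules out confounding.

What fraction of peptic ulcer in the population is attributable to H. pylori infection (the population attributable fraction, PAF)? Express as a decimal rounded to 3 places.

PAF ≈ 0.379

p₁ = 0.389, p₀ = 0.181.
Overall risk P(Y=1) = π·p₁ + (1−π)·p₀ = 0.53×0.389 + 0.47×0.181 = 0.29124.
Under exogeneity, PAF = [P(Y=1) − p₀] / P(Y=1).
PAF = (0.29124 − 0.181) / 0.29124 ≈ 0.3785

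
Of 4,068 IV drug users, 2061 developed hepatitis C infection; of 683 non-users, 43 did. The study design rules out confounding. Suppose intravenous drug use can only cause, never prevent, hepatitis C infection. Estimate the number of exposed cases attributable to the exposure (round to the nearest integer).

about 1805 cases

p₁ = P(outcome | exposed) = 2061/4068 = 0.50664
p₀ = P(outcome | unexposed) = 43/683 = 0.062958
PN = (p₁ − p₀)/p₁ = (0.50664 − 0.062958) / 0.50664 ≈ 0.87573.
Attributable cases ≈ PN × (exposed cases) = 0.87573 × 2061 ≈ 1804.89.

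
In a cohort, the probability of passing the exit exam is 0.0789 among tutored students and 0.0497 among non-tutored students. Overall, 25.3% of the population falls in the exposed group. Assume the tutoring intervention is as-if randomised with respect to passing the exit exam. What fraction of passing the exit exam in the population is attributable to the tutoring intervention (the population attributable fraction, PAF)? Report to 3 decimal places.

Let p₁ = 0.0789, p₀ = 0.0497.
Overall risk P(Y=1) = π·p₁ + (1−π)·p₀ = 0.253×0.0789 + 0.747×0.0497 = 0.057088.
Under exogeneity, PAF = [P(Y=1) − p₀] / P(Y=1).
PAF = (0.057088 − 0.0497) / 0.057088 ≈ 0.1294

PAF ≈ 0.129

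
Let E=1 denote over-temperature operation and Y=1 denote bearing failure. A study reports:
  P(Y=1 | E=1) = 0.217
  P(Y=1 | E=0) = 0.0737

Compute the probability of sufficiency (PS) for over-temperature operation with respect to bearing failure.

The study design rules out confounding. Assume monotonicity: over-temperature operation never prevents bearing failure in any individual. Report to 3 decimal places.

PS ≈ 0.155

Let p₁ = 0.217, p₀ = 0.0737.
Under exogeneity and monotonicity, PS = (p₁ − p₀) / (1 − p₀).
PS = (0.217 − 0.0737) / (1 − 0.0737) = 0.1433 / 0.9263 ≈ 0.1547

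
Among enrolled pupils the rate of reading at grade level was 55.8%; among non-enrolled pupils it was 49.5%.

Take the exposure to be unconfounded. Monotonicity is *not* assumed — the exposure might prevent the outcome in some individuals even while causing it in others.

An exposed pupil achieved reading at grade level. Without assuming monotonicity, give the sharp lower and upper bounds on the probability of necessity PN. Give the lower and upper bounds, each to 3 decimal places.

0.113 ≤ PN ≤ 0.905

p₁ = 0.558, p₀ = 0.495.
Under exogeneity alone the bounds on PN are max{0,(p₁−p₀)/p₁} ≤ PN ≤ min{1,(1−p₀)/p₁}.
  lower = (p₁ − p₀)/p₁ = 0.063 / 0.558 ≈ 0.1129
  upper = min{1, (1 − p₀)/p₁} = 0.505 / 0.558 ≈ 0.9050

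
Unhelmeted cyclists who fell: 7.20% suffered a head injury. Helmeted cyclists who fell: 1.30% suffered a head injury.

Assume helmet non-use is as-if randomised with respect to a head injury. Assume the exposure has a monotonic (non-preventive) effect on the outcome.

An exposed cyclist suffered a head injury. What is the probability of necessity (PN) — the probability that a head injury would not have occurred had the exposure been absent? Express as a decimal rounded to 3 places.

p₁ = 0.072, p₀ = 0.013.
Under exogeneity and monotonicity, PN = (p₁ − p₀) / p₁.
PN = (0.072 − 0.013) / 0.072 = 0.059 / 0.072 ≈ 0.8194

PN ≈ 0.819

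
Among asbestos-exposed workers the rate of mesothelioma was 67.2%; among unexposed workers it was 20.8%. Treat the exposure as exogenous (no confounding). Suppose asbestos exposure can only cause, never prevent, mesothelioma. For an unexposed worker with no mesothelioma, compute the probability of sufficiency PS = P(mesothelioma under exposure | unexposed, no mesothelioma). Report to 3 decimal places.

p₁ = 0.672, p₀ = 0.208.
Under exogeneity and monotonicity, PS = (p₁ − p₀) / (1 − p₀).
PS = (0.672 − 0.208) / (1 − 0.208) = 0.464 / 0.792 ≈ 0.5859

PS ≈ 0.586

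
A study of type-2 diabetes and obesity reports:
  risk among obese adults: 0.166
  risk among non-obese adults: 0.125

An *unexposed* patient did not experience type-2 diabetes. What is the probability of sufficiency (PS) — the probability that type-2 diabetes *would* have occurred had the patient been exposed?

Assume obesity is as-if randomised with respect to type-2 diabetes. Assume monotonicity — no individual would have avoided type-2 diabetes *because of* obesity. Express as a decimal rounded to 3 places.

PS ≈ 0.047

Let p₁ = 0.166, p₀ = 0.125.
Under exogeneity and monotonicity, PS = (p₁ − p₀) / (1 − p₀).
PS = (0.166 − 0.125) / (1 − 0.125) = 0.041 / 0.875 ≈ 0.0469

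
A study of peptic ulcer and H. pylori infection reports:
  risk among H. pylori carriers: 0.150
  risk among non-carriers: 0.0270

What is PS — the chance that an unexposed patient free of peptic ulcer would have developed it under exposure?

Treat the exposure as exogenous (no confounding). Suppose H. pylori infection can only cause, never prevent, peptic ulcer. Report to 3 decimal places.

Let p₁ = 0.15, p₀ = 0.027.
Under exogeneity and monotonicity, PS = (p₁ − p₀) / (1 − p₀).
PS = (0.15 − 0.027) / (1 − 0.027) = 0.123 / 0.973 ≈ 0.1264

PS ≈ 0.126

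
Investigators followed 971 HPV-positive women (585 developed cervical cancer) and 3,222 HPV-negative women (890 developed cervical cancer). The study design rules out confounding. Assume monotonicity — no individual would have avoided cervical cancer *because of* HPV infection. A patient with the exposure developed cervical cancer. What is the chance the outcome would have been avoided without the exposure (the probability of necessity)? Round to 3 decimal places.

PN ≈ 0.542

p₁ = P(outcome | exposed) = 585/971 = 0.60247
p₀ = P(outcome | unexposed) = 890/3222 = 0.27623
Under exogeneity and monotonicity, PN = (p₁ − p₀) / p₁.
PN = (0.60247 − 0.27623) / 0.60247 = 0.32625 / 0.60247 ≈ 0.5415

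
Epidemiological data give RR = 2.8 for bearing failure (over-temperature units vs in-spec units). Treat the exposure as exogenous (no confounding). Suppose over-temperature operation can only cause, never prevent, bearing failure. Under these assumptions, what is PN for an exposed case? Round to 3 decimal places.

Under exogeneity and monotonicity, PN = (RR − 1) / RR = 1 − 1/RR.
PN = (2.8 − 1) / 2.8 = 1.8 / 2.8 ≈ 0.6429

PN ≈ 0.643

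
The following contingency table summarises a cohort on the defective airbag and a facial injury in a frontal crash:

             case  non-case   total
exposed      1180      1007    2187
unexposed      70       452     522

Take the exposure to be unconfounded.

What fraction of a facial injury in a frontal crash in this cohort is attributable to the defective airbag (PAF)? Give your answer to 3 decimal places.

p₁ = P(outcome | exposed) = 1180/2187 = 0.53955
p₀ = P(outcome | unexposed) = 70/522 = 0.1341
Exposure prevalence π = 2187/2709 = 0.80731; overall risk P(Y=1) = 0.46142.
Under exogeneity, PAF = [P(Y=1) − p₀]/P(Y=1).
PAF = (0.46142 − 0.1341) / 0.46142 ≈ 0.7094

PAF ≈ 0.709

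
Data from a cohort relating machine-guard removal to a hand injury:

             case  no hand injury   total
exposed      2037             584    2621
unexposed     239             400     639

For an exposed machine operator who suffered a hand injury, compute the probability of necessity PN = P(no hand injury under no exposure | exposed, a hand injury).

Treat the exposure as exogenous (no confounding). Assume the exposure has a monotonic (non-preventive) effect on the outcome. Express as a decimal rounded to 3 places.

PN ≈ 0.519

p₁ = P(outcome | exposed) = 2037/2621 = 0.77718
p₀ = P(outcome | unexposed) = 239/639 = 0.37402
Under exogeneity and monotonicity, PN = (p₁ − p₀)/p₁.
PN = (0.77718 − 0.37402) / 0.77718 ≈ 0.5187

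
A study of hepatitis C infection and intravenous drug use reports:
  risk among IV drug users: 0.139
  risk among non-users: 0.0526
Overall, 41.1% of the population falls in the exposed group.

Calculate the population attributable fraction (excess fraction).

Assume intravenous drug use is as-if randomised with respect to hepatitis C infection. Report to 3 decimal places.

Let p₁ = 0.139, p₀ = 0.0526.
Overall risk P(Y=1) = π·p₁ + (1−π)·p₀ = 0.411×0.139 + 0.589×0.0526 = 0.08811.
Under exogeneity, PAF = [P(Y=1) − p₀] / P(Y=1).
PAF = (0.08811 − 0.0526) / 0.08811 ≈ 0.4030

PAF ≈ 0.403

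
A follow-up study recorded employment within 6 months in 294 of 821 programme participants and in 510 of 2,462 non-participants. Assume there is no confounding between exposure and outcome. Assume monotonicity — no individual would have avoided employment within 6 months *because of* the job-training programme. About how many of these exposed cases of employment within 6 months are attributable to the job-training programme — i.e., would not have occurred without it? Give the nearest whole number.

p₁ = P(outcome | exposed) = 294/821 = 0.3581
p₀ = P(outcome | unexposed) = 510/2462 = 0.20715
PN = (p₁ − p₀)/p₁ = (0.3581 − 0.20715) / 0.3581 ≈ 0.42153.
Attributable cases ≈ PN × (exposed cases) = 0.42153 × 294 ≈ 123.93.

about 124 cases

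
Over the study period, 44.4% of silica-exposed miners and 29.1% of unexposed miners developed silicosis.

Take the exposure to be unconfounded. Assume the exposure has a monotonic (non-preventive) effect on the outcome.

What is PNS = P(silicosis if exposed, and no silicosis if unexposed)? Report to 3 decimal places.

PNS ≈ 0.153

p₁ = 0.444, p₀ = 0.291.
Under exogeneity and monotonicity, PNS = p₁ − p₀.
PNS = 0.444 − 0.291 = 0.153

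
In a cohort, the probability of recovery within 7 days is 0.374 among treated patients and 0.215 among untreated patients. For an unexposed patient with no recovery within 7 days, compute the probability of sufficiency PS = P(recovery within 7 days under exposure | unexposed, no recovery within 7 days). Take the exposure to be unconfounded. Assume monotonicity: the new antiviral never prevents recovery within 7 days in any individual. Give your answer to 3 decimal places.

PS ≈ 0.203

Let p₁ = 0.374, p₀ = 0.215.
Under exogeneity and monotonicity, PS = (p₁ − p₀) / (1 − p₀).
PS = (0.374 − 0.215) / (1 − 0.215) = 0.159 / 0.785 ≈ 0.2025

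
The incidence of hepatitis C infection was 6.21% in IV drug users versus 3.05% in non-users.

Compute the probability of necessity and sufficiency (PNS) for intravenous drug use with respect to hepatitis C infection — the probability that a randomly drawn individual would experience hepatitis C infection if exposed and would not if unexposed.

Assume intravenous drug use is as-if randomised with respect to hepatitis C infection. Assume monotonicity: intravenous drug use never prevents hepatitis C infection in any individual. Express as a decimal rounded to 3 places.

p₁ = 0.0621, p₀ = 0.0305.
Under exogeneity and monotonicity, PNS = p₁ − p₀.
PNS = 0.0621 − 0.0305 = 0.0316

PNS ≈ 0.032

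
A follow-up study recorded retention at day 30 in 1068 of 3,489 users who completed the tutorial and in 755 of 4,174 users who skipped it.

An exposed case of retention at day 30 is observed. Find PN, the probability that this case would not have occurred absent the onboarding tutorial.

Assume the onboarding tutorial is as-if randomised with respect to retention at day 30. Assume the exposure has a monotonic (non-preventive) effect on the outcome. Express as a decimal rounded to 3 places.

p₁ = P(outcome | exposed) = 1068/3489 = 0.3061
p₀ = P(outcome | unexposed) = 755/4174 = 0.18088
Under exogeneity and monotonicity, PN = (p₁ − p₀) / p₁.
PN = (0.3061 − 0.18088) / 0.3061 = 0.12522 / 0.3061 ≈ 0.4091

PN ≈ 0.409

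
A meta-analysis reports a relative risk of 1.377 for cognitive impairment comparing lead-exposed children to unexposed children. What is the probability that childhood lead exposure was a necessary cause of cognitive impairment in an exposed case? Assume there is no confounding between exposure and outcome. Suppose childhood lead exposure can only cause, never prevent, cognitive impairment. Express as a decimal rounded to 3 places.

PN ≈ 0.274

Under exogeneity and monotonicity, PN = (RR − 1) / RR = 1 − 1/RR.
PN = (1.377 − 1) / 1.377 = 0.377 / 1.377 ≈ 0.2738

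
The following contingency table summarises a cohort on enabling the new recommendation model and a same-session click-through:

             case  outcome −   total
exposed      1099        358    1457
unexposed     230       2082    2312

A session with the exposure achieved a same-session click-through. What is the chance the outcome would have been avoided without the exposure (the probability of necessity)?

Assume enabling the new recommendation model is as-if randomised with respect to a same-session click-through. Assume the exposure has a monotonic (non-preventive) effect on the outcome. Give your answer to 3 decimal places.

PN ≈ 0.868

p₁ = P(outcome | exposed) = 1099/1457 = 0.75429
p₀ = P(outcome | unexposed) = 230/2312 = 0.099481
Under exogeneity and monotonicity, PN = (p₁ − p₀)/p₁.
PN = (0.75429 − 0.099481) / 0.75429 ≈ 0.8681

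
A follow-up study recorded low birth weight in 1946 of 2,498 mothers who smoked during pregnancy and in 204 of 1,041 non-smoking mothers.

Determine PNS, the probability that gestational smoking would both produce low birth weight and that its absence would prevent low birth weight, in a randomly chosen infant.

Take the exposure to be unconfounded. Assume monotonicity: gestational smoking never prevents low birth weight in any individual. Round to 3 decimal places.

p₁ = P(outcome | exposed) = 1946/2498 = 0.77902
p₀ = P(outcome | unexposed) = 204/1041 = 0.19597
Under exogeneity and monotonicity, PNS = p₁ − p₀.
PNS = 0.77902 − 0.19597 = 0.58306

PNS ≈ 0.583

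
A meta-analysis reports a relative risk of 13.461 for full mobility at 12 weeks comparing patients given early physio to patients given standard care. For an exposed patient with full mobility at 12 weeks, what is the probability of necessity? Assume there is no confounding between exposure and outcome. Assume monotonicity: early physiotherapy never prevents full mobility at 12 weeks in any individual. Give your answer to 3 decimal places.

Under exogeneity and monotonicity, PN = (RR − 1) / RR = 1 − 1/RR.
PN = (13.461 − 1) / 13.461 = 12.46 / 13.461 ≈ 0.9257

PN ≈ 0.926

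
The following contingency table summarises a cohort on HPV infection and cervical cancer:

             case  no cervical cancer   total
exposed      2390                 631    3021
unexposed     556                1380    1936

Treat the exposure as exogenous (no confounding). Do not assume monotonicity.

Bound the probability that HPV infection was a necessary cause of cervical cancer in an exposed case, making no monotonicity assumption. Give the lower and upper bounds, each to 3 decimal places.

0.637 ≤ PN ≤ 0.901

p₁ = P(outcome | exposed) = 2390/3021 = 0.79113
p₀ = P(outcome | unexposed) = 556/1936 = 0.28719
Under exogeneity alone the bounds on PN are max{0,(p₁−p₀)/p₁} ≤ PN ≤ min{1,(1−p₀)/p₁}.
  lower = (p₁ − p₀)/p₁ = 0.50394 / 0.79113 ≈ 0.6370
  upper = min{1, (1 − p₀)/p₁} = 0.71281 / 0.79113 ≈ 0.9010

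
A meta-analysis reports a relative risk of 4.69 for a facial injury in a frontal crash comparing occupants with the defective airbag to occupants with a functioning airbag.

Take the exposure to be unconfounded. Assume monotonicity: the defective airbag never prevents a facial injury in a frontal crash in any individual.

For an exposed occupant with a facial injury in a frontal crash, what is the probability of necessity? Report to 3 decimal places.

Under exogeneity and monotonicity, PN = (RR − 1) / RR = 1 − 1/RR.
PN = (4.69 − 1) / 4.69 = 3.69 / 4.69 ≈ 0.7868

PN ≈ 0.787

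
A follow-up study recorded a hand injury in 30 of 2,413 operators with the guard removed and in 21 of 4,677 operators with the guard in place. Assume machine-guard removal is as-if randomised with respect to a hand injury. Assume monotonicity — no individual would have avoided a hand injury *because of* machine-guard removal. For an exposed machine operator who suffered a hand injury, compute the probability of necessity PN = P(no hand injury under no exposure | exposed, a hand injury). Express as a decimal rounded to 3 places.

p₁ = P(outcome | exposed) = 30/2413 = 0.012433
p₀ = P(outcome | unexposed) = 21/4677 = 0.0044901
Under exogeneity and monotonicity, PN = (p₁ − p₀) / p₁.
PN = (0.012433 − 0.0044901) / 0.012433 = 0.0079426 / 0.012433 ≈ 0.6388

PN ≈ 0.639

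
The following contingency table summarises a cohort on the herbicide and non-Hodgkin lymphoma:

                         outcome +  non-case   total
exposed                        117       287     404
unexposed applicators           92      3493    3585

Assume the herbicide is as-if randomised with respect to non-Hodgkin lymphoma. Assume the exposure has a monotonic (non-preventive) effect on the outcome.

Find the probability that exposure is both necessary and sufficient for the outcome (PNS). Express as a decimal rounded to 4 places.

PNS ≈ 0.2639

p₁ = P(outcome | exposed) = 117/404 = 0.2896
p₀ = P(outcome | unexposed) = 92/3585 = 0.025662
Under exogeneity and monotonicity, PNS = p₁ − p₀.
PNS = 0.2896 − 0.025662 = 0.26394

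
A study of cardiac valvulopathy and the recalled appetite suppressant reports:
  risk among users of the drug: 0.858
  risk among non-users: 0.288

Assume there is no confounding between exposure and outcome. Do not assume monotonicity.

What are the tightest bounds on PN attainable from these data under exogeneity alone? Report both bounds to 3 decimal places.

0.664 ≤ PN ≤ 0.830

Let p₁ = 0.858, p₀ = 0.288.
Under exogeneity alone the bounds on PN are max{0,(p₁−p₀)/p₁} ≤ PN ≤ min{1,(1−p₀)/p₁}.
  lower = (p₁ − p₀)/p₁ = 0.57 / 0.858 ≈ 0.6643
  upper = min{1, (1 − p₀)/p₁} = 0.712 / 0.858 ≈ 0.8298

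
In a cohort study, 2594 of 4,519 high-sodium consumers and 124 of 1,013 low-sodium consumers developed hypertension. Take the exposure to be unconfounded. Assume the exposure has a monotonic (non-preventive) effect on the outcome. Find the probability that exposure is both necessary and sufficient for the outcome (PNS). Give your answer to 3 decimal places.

p₁ = P(outcome | exposed) = 2594/4519 = 0.57402
p₀ = P(outcome | unexposed) = 124/1013 = 0.12241
Under exogeneity and monotonicity, PNS = p₁ − p₀.
PNS = 0.57402 − 0.12241 = 0.45161

PNS ≈ 0.452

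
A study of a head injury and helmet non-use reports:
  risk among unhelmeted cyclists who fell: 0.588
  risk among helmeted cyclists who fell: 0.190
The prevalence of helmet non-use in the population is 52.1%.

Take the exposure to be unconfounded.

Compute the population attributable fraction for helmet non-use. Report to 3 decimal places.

PAF ≈ 0.522

Let p₁ = 0.588, p₀ = 0.19.
Overall risk P(Y=1) = π·p₁ + (1−π)·p₀ = 0.521×0.588 + 0.479×0.19 = 0.39736.
Under exogeneity, PAF = [P(Y=1) − p₀] / P(Y=1).
PAF = (0.39736 − 0.19) / 0.39736 ≈ 0.5218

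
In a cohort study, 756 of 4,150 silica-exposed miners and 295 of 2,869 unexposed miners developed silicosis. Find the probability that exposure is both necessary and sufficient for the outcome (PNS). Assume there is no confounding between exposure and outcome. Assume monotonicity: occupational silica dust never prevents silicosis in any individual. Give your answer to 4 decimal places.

p₁ = P(outcome | exposed) = 756/4150 = 0.18217
p₀ = P(outcome | unexposed) = 295/2869 = 0.10282
Under exogeneity and monotonicity, PNS = p₁ − p₀.
PNS = 0.18217 − 0.10282 = 0.079345

PNS ≈ 0.0793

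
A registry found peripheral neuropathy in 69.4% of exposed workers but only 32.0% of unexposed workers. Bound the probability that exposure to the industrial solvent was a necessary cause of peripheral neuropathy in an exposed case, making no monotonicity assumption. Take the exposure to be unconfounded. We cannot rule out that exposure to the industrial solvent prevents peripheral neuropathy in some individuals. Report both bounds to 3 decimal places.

0.539 ≤ PN ≤ 0.980

p₁ = 0.694, p₀ = 0.32.
Under exogeneity alone the bounds on PN are max{0,(p₁−p₀)/p₁} ≤ PN ≤ min{1,(1−p₀)/p₁}.
  lower = (p₁ − p₀)/p₁ = 0.374 / 0.694 ≈ 0.5389
  upper = min{1, (1 − p₀)/p₁} = 0.68 / 0.694 ≈ 0.9798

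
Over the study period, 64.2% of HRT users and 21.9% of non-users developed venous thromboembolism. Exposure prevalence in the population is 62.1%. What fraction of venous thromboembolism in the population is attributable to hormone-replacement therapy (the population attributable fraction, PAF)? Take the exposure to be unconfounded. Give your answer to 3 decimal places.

p₁ = 0.642, p₀ = 0.219.
Overall risk P(Y=1) = π·p₁ + (1−π)·p₀ = 0.621×0.642 + 0.379×0.219 = 0.48168.
Under exogeneity, PAF = [P(Y=1) − p₀] / P(Y=1).
PAF = (0.48168 − 0.219) / 0.48168 ≈ 0.5453

PAF ≈ 0.545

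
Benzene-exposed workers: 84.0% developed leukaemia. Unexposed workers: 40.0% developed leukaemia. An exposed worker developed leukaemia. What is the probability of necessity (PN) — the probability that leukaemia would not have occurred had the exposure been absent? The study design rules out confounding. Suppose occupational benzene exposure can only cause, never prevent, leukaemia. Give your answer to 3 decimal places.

PN ≈ 0.524

p₁ = 0.84, p₀ = 0.4.
Under exogeneity and monotonicity, PN = (p₁ − p₀) / p₁.
PN = (0.84 − 0.4) / 0.84 = 0.44 / 0.84 ≈ 0.5238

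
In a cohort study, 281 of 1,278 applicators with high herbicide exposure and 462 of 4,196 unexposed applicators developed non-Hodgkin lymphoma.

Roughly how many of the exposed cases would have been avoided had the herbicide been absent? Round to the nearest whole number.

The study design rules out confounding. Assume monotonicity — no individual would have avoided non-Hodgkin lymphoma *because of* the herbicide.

about 140 cases

p₁ = P(outcome | exposed) = 281/1278 = 0.21987
p₀ = P(outcome | unexposed) = 462/4196 = 0.1101
PN = (p₁ − p₀)/p₁ = (0.21987 − 0.1101) / 0.21987 ≈ 0.49924.
Attributable cases ≈ PN × (exposed cases) = 0.49924 × 281 ≈ 140.29.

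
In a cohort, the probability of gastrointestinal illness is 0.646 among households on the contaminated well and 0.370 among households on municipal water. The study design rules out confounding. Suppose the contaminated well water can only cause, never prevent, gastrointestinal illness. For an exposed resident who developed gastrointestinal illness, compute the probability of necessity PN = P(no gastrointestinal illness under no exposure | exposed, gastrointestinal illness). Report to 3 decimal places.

Let p₁ = 0.646, p₀ = 0.37.
Under exogeneity and monotonicity, PN = (p₁ − p₀) / p₁.
PN = (0.646 − 0.37) / 0.646 = 0.276 / 0.646 ≈ 0.4272

PN ≈ 0.427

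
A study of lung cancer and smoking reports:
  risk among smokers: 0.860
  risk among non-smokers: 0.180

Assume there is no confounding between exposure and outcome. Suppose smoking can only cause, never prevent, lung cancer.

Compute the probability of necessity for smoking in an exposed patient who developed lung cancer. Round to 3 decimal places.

PN ≈ 0.791

Let p₁ = 0.86, p₀ = 0.18.
Under exogeneity and monotonicity, PN = (p₁ − p₀) / p₁.
PN = (0.86 − 0.18) / 0.86 = 0.68 / 0.86 ≈ 0.7907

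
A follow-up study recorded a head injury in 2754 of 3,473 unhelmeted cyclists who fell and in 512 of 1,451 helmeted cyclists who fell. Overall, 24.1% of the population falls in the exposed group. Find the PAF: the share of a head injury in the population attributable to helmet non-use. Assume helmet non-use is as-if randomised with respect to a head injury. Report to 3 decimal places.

p₁ = P(outcome | exposed) = 2754/3473 = 0.79297
p₀ = P(outcome | unexposed) = 512/1451 = 0.35286
Overall risk P(Y=1) = π·p₁ + (1−π)·p₀ = 0.241×0.79297 + 0.759×0.35286 = 0.45893.
Under exogeneity, PAF = [P(Y=1) − p₀] / P(Y=1).
PAF = (0.45893 − 0.35286) / 0.45893 ≈ 0.2311

PAF ≈ 0.231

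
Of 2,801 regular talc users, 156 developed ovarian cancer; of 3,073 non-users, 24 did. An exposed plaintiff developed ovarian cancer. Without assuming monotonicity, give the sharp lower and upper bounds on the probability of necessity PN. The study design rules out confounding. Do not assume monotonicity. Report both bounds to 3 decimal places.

p₁ = P(outcome | exposed) = 156/2801 = 0.055694
p₀ = P(outcome | unexposed) = 24/3073 = 0.00781
Under exogeneity alone the bounds on PN are max{0,(p₁−p₀)/p₁} ≤ PN ≤ min{1,(1−p₀)/p₁}.
  lower = (p₁ − p₀)/p₁ = 0.047884 / 0.055694 ≈ 0.8598
  upper = min{1, (1 − p₀)/p₁} = 0.99219 / 0.055694 ≈ 17.8149 → capped at 1

0.860 ≤ PN ≤ 1.000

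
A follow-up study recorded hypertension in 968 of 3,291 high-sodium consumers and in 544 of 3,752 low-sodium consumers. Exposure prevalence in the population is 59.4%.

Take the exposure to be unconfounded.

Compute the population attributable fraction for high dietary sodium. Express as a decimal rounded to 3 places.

PAF ≈ 0.379

p₁ = P(outcome | exposed) = 968/3291 = 0.29414
p₀ = P(outcome | unexposed) = 544/3752 = 0.14499
Overall risk P(Y=1) = π·p₁ + (1−π)·p₀ = 0.594×0.29414 + 0.406×0.14499 = 0.23358.
Under exogeneity, PAF = [P(Y=1) − p₀] / P(Y=1).
PAF = (0.23358 − 0.14499) / 0.23358 ≈ 0.3793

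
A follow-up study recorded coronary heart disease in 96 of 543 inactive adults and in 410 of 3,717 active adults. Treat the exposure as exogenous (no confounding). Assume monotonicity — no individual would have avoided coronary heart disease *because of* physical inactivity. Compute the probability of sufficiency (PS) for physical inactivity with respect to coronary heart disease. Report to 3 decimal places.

p₁ = P(outcome | exposed) = 96/543 = 0.1768
p₀ = P(outcome | unexposed) = 410/3717 = 0.1103
Under exogeneity and monotonicity, PS = (p₁ − p₀) / (1 − p₀).
PS = (0.1768 − 0.1103) / (1 − 0.1103) = 0.066492 / 0.8897 ≈ 0.0747

PS ≈ 0.075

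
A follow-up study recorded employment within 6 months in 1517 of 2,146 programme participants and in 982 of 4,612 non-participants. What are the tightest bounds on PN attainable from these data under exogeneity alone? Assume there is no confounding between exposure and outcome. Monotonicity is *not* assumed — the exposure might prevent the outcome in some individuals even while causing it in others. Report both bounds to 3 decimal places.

p₁ = P(outcome | exposed) = 1517/2146 = 0.7069
p₀ = P(outcome | unexposed) = 982/4612 = 0.21292
Under exogeneity alone the bounds on PN are max{0,(p₁−p₀)/p₁} ≤ PN ≤ min{1,(1−p₀)/p₁}.
  lower = (p₁ − p₀)/p₁ = 0.49397 / 0.7069 ≈ 0.6988
  upper = min{1, (1 − p₀)/p₁} = 0.78708 / 0.7069 ≈ 1.1134 → capped at 1

0.699 ≤ PN ≤ 1.000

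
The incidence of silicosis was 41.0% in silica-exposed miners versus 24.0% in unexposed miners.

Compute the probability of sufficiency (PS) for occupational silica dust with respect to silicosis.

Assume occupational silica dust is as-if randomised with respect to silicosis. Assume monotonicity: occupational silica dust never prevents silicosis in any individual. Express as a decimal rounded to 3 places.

PS ≈ 0.224

p₁ = 0.41, p₀ = 0.24.
Under exogeneity and monotonicity, PS = (p₁ − p₀) / (1 − p₀).
PS = (0.41 − 0.24) / (1 − 0.24) = 0.17 / 0.76 ≈ 0.2237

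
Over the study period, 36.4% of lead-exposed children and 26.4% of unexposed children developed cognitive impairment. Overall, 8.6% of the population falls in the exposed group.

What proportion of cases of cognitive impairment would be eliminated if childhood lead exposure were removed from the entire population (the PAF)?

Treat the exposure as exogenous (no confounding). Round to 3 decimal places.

PAF ≈ 0.032

p₁ = 0.364, p₀ = 0.264.
Overall risk P(Y=1) = π·p₁ + (1−π)·p₀ = 0.086×0.364 + 0.914×0.264 = 0.2726.
Under exogeneity, PAF = [P(Y=1) − p₀] / P(Y=1).
PAF = (0.2726 − 0.264) / 0.2726 ≈ 0.0315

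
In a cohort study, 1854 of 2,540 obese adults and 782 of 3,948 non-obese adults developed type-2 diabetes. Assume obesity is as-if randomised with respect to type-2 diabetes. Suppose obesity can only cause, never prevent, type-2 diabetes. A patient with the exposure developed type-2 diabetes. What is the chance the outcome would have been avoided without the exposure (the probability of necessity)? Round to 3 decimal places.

PN ≈ 0.729

p₁ = P(outcome | exposed) = 1854/2540 = 0.72992
p₀ = P(outcome | unexposed) = 782/3948 = 0.19807
Under exogeneity and monotonicity, PN = (p₁ − p₀) / p₁.
PN = (0.72992 − 0.19807) / 0.72992 = 0.53185 / 0.72992 ≈ 0.7286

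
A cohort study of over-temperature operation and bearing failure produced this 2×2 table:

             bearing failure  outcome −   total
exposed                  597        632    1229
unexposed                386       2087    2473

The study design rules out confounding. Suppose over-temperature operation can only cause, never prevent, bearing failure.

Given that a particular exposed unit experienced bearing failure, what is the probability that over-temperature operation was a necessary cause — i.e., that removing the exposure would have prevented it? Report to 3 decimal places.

p₁ = P(outcome | exposed) = 597/1229 = 0.48576
p₀ = P(outcome | unexposed) = 386/2473 = 0.15609
Under exogeneity and monotonicity, PN = (p₁ − p₀)/p₁.
PN = (0.48576 − 0.15609) / 0.48576 ≈ 0.6787

PN ≈ 0.679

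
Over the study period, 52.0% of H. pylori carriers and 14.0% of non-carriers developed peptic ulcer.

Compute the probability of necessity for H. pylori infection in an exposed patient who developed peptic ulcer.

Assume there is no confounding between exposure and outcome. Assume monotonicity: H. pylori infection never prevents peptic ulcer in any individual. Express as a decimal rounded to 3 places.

PN ≈ 0.731

p₁ = 0.52, p₀ = 0.14.
Under exogeneity and monotonicity, PN = (p₁ − p₀) / p₁.
PN = (0.52 − 0.14) / 0.52 = 0.38 / 0.52 ≈ 0.7308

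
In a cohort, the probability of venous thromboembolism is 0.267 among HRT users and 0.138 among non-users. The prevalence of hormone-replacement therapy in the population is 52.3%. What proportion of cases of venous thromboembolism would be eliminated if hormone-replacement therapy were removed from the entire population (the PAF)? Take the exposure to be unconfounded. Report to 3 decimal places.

Let p₁ = 0.267, p₀ = 0.138.
Overall risk P(Y=1) = π·p₁ + (1−π)·p₀ = 0.523×0.267 + 0.477×0.138 = 0.20547.
Under exogeneity, PAF = [P(Y=1) − p₀] / P(Y=1).
PAF = (0.20547 − 0.138) / 0.20547 ≈ 0.3284

PAF ≈ 0.328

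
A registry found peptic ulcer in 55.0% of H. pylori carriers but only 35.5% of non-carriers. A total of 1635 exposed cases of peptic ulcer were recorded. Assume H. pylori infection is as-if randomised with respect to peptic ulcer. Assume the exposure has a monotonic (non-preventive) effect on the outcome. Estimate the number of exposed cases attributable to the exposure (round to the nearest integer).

p₁ = 0.55, p₀ = 0.355.
PN = (p₁ − p₀)/p₁ = (0.55 − 0.355) / 0.55 ≈ 0.35455.
Attributable cases ≈ PN × (exposed cases) = 0.35455 × 1635 ≈ 579.68.

about 580 cases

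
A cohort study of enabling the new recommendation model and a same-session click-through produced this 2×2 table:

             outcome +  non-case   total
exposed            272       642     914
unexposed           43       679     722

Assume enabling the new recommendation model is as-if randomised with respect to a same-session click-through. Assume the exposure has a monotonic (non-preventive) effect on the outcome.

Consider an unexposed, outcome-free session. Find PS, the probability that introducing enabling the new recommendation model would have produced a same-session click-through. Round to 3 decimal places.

p₁ = P(outcome | exposed) = 272/914 = 0.29759
p₀ = P(outcome | unexposed) = 43/722 = 0.059557
Under exogeneity and monotonicity, PS = (p₁ − p₀) / (1 − p₀).
PS = (0.29759 − 0.059557) / (1 − 0.059557) = 0.23804 / 0.94044 ≈ 0.2531

PS ≈ 0.253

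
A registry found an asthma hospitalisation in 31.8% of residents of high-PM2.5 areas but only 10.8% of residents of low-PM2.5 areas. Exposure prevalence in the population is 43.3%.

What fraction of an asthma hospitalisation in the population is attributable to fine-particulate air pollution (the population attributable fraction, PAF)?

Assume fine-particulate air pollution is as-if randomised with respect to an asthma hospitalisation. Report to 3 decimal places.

p₁ = 0.318, p₀ = 0.108.
Overall risk P(Y=1) = π·p₁ + (1−π)·p₀ = 0.433×0.318 + 0.567×0.108 = 0.19893.
Under exogeneity, PAF = [P(Y=1) − p₀] / P(Y=1).
PAF = (0.19893 − 0.108) / 0.19893 ≈ 0.4571

PAF ≈ 0.457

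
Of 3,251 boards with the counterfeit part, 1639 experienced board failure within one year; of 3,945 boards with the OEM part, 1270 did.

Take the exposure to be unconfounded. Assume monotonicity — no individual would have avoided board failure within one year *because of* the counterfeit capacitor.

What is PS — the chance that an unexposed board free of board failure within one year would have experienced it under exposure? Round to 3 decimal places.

p₁ = P(outcome | exposed) = 1639/3251 = 0.50415
p₀ = P(outcome | unexposed) = 1270/3945 = 0.32193
Under exogeneity and monotonicity, PS = (p₁ − p₀) / (1 − p₀).
PS = (0.50415 − 0.32193) / (1 − 0.32193) = 0.18223 / 0.67807 ≈ 0.2687

PS ≈ 0.269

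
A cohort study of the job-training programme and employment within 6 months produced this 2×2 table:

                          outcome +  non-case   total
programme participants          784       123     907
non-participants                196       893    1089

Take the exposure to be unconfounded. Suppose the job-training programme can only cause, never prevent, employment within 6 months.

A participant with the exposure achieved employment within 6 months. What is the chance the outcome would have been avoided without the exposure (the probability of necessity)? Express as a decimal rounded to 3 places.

PN ≈ 0.792

p₁ = P(outcome | exposed) = 784/907 = 0.86439
p₀ = P(outcome | unexposed) = 196/1089 = 0.17998
Under exogeneity and monotonicity, PN = (p₁ − p₀) / p₁.
PN = (0.86439 − 0.17998) / 0.86439 = 0.68441 / 0.86439 ≈ 0.7918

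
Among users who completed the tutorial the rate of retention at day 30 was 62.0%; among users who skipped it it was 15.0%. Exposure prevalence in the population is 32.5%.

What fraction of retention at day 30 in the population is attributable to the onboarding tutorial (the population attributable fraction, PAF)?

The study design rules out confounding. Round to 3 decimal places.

p₁ = 0.62, p₀ = 0.15.
Overall risk P(Y=1) = π·p₁ + (1−π)·p₀ = 0.325×0.62 + 0.675×0.15 = 0.30275.
Under exogeneity, PAF = [P(Y=1) − p₀] / P(Y=1).
PAF = (0.30275 − 0.15) / 0.30275 ≈ 0.5045

PAF ≈ 0.505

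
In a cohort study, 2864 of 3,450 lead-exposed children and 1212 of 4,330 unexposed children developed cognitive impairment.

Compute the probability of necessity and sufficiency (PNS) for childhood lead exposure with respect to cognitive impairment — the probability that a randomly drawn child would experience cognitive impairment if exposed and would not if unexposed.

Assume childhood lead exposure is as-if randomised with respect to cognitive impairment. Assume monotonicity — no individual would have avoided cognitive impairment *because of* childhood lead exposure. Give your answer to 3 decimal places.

p₁ = P(outcome | exposed) = 2864/3450 = 0.83014
p₀ = P(outcome | unexposed) = 1212/4330 = 0.27991
Under exogeneity and monotonicity, PNS = p₁ − p₀.
PNS = 0.83014 − 0.27991 = 0.55024

PNS ≈ 0.550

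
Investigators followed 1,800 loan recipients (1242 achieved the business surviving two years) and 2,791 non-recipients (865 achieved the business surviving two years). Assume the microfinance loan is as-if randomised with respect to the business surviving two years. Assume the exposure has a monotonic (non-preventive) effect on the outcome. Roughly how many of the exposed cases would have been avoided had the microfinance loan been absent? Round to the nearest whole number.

about 684 cases

p₁ = P(outcome | exposed) = 1242/1800 = 0.69
p₀ = P(outcome | unexposed) = 865/2791 = 0.30992
PN = (p₁ − p₀)/p₁ = (0.69 − 0.30992) / 0.69 ≈ 0.55083.
Attributable cases ≈ PN × (exposed cases) = 0.55083 × 1242 ≈ 684.14.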